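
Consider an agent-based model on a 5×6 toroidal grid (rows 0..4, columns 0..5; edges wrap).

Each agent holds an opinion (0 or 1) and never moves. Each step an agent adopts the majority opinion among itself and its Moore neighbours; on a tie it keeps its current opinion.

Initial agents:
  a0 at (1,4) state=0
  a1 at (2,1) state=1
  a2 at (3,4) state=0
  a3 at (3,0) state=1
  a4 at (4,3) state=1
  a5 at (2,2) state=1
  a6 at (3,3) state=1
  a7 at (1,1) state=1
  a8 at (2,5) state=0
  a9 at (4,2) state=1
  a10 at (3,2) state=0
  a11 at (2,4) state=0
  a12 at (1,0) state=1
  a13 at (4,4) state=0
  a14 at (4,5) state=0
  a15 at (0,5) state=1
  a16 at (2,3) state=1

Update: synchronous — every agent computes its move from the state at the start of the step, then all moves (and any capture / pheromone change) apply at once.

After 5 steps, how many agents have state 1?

9

t=1: a0@(1,4):0 a1@(2,1):1 a2@(3,4):0 a3@(3,0):1 a4@(4,3):1 a5@(2,2):1 a6@(3,3):1 a7@(1,1):1 a8@(2,5):0 a9@(4,2):1 a10@(3,2):1 a11@(2,4):0 a12@(1,0):1 a13@(4,4):0 a14@(4,5):0 a15@(0,5):0 a16@(2,3):0
t=2: (unchanged — steady state)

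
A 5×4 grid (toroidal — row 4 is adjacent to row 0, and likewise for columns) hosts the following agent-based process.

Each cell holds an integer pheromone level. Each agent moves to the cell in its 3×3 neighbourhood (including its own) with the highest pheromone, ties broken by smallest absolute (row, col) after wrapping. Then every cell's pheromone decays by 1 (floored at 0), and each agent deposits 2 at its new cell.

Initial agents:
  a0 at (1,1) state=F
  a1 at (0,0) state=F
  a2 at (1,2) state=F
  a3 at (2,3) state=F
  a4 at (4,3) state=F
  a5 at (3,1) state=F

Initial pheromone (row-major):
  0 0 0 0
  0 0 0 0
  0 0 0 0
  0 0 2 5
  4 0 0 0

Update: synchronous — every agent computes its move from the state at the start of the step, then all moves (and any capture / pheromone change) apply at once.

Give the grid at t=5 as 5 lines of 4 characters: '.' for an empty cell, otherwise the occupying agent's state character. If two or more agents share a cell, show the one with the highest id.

t=1: a0@(0,0) a1@(4,0) a2@(0,1) a3@(3,3) a4@(3,3) a5@(4,0) | pheromone: 2 2 0 0 / 0 0 0 0 / 0 0 0 0 / 0 0 1 8 / 7 0 0 0
t=2: a0@(4,0) a1@(3,3) a2@(4,0) a3@(3,3) a4@(3,3) a5@(3,3) | pheromone: 1 1 0 0 / 0 0 0 0 / 0 0 0 0 / 0 0 0 15 / 10 0 0 0
t=3: a0@(3,3) a1@(3,3) a2@(3,3) a3@(3,3) a4@(3,3) a5@(3,3) | pheromone: 0 0 0 0 / 0 0 0 0 / 0 0 0 0 / 0 0 0 26 / 9 0 0 0
t=4: a0@(3,3) a1@(3,3) a2@(3,3) a3@(3,3) a4@(3,3) a5@(3,3) | pheromone: 0 0 0 0 / 0 0 0 0 / 0 0 0 0 / 0 0 0 37 / 8 0 0 0
t=5: a0@(3,3) a1@(3,3) a2@(3,3) a3@(3,3) a4@(3,3) a5@(3,3) | pheromone: 0 0 0 0 / 0 0 0 0 / 0 0 0 0 / 0 0 0 48 / 7 0 0 0

....
....
....
...F
....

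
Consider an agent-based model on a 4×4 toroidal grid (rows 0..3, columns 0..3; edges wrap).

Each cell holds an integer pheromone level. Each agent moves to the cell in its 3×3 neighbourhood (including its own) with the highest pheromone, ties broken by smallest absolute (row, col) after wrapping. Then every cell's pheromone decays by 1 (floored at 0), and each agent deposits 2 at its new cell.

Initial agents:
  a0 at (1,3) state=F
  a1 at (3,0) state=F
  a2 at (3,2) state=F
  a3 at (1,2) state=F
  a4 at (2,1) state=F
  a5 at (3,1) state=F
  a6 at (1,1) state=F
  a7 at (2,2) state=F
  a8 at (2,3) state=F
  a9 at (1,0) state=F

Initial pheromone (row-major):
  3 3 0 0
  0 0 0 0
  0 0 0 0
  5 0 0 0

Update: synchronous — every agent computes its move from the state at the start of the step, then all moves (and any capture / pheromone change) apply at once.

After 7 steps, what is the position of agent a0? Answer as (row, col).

t=1: a0@(0,0) a1@(3,0) a2@(0,1) a3@(0,1) a4@(3,0) a5@(3,0) a6@(0,0) a7@(1,1) a8@(3,0) a9@(0,0) | pheromone: 8 6 0 0 / 0 2 0 0 / 0 0 0 0 / 12 0 0 0
t=2: a0@(3,0) a1@(3,0) a2@(3,0) a3@(3,0) a4@(3,0) a5@(3,0) a6@(3,0) a7@(0,0) a8@(3,0) a9@(3,0) | pheromone: 9 5 0 0 / 0 1 0 0 / 0 0 0 0 / 29 0 0 0
t=3: a0@(3,0) a1@(3,0) a2@(3,0) a3@(3,0) a4@(3,0) a5@(3,0) a6@(3,0) a7@(3,0) a8@(3,0) a9@(3,0) | pheromone: 8 4 0 0 / 0 0 0 0 / 0 0 0 0 / 48 0 0 0
t=4: a0@(3,0) a1@(3,0) a2@(3,0) a3@(3,0) a4@(3,0) a5@(3,0) a6@(3,0) a7@(3,0) a8@(3,0) a9@(3,0) | pheromone: 7 3 0 0 / 0 0 0 0 / 0 0 0 0 / 67 0 0 0
t=5: a0@(3,0) a1@(3,0) a2@(3,0) a3@(3,0) a4@(3,0) a5@(3,0) a6@(3,0) a7@(3,0) a8@(3,0) a9@(3,0) | pheromone: 6 2 0 0 / 0 0 0 0 / 0 0 0 0 / 86 0 0 0
t=6: a0@(3,0) a1@(3,0) a2@(3,0) a3@(3,0) a4@(3,0) a5@(3,0) a6@(3,0) a7@(3,0) a8@(3,0) a9@(3,0) | pheromone: 5 1 0 0 / 0 0 0 0 / 0 0 0 0 / 105 0 0 0
t=7: a0@(3,0) a1@(3,0) a2@(3,0) a3@(3,0) a4@(3,0) a5@(3,0) a6@(3,0) a7@(3,0) a8@(3,0) a9@(3,0) | pheromone: 4 0 0 0 / 0 0 0 0 / 0 0 0 0 / 124 0 0 0

(3, 0)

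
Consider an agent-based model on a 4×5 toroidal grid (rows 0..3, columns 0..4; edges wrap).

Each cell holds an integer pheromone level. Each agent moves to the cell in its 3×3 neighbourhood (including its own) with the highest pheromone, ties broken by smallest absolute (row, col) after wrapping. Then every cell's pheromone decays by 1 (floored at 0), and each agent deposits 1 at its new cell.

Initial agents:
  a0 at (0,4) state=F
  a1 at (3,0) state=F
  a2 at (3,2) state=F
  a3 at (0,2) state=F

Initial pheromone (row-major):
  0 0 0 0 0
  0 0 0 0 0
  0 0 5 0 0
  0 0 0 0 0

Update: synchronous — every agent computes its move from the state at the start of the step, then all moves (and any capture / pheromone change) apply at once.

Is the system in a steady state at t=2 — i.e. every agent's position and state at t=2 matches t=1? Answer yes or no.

no

t=1: a0@(0,0) a1@(0,0) a2@(2,2) a3@(0,1) | pheromone: 2 1 0 0 0 / 0 0 0 0 0 / 0 0 5 0 0 / 0 0 0 0 0
t=2: a0@(0,0) a1@(0,0) a2@(2,2) a3@(0,0) | pheromone: 4 0 0 0 0 / 0 0 0 0 0 / 0 0 5 0 0 / 0 0 0 0 0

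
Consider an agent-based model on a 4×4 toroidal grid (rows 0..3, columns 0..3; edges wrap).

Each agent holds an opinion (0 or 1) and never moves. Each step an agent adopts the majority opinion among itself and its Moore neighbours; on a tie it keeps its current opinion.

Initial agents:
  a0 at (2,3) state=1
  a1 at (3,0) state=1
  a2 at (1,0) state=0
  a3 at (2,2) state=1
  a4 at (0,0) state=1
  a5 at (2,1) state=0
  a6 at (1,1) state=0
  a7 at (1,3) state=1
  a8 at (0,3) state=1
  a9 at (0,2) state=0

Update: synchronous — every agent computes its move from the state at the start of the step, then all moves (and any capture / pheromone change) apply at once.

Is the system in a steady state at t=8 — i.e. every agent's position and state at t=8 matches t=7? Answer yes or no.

t=1: a0@(2,3):1 a1@(3,0):1 a2@(1,0):1 a3@(2,2):1 a4@(0,0):1 a5@(2,1):0 a6@(1,1):0 a7@(1,3):1 a8@(0,3):1 a9@(0,2):0
t=2: a0@(2,3):1 a1@(3,0):1 a2@(1,0):1 a3@(2,2):1 a4@(0,0):1 a5@(2,1):1 a6@(1,1):0 a7@(1,3):1 a8@(0,3):1 a9@(0,2):0
t=3: a0@(2,3):1 a1@(3,0):1 a2@(1,0):1 a3@(2,2):1 a4@(0,0):1 a5@(2,1):1 a6@(1,1):1 a7@(1,3):1 a8@(0,3):1 a9@(0,2):0
t=4: a0@(2,3):1 a1@(3,0):1 a2@(1,0):1 a3@(2,2):1 a4@(0,0):1 a5@(2,1):1 a6@(1,1):1 a7@(1,3):1 a8@(0,3):1 a9@(0,2):1
t=5: (unchanged — steady state)

yes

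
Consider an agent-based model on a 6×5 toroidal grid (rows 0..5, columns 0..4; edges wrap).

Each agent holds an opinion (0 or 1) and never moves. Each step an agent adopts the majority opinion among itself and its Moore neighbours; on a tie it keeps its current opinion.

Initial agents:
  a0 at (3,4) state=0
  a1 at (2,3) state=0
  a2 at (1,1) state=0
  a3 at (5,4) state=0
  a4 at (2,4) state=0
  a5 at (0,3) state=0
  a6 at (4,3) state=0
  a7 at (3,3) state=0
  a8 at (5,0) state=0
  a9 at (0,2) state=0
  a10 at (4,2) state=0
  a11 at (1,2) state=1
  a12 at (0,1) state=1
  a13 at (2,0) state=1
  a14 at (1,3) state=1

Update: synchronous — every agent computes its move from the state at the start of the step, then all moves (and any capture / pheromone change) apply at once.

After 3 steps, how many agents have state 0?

15

t=1: a0@(3,4):0 a1@(2,3):0 a2@(1,1):1 a3@(5,4):0 a4@(2,4):0 a5@(0,3):0 a6@(4,3):0 a7@(3,3):0 a8@(5,0):0 a9@(0,2):0 a10@(4,2):0 a11@(1,2):0 a12@(0,1):0 a13@(2,0):0 a14@(1,3):0
t=2: a0@(3,4):0 a1@(2,3):0 a2@(1,1):0 a3@(5,4):0 a4@(2,4):0 a5@(0,3):0 a6@(4,3):0 a7@(3,3):0 a8@(5,0):0 a9@(0,2):0 a10@(4,2):0 a11@(1,2):0 a12@(0,1):0 a13@(2,0):0 a14@(1,3):0
t=3: (unchanged — steady state)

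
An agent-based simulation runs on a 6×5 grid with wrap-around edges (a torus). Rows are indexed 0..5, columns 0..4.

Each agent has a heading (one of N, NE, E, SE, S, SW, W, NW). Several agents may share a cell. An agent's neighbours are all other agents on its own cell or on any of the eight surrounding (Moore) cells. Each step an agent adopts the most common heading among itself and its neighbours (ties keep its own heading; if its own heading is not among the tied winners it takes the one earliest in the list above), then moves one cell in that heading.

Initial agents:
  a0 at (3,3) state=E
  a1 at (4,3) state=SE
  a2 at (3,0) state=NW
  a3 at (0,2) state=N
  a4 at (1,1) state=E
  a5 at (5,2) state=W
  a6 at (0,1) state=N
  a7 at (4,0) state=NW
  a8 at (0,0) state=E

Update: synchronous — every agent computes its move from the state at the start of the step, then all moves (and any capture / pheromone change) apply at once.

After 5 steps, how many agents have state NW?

6

t=1: a0@(3,4):E a1@(5,4):SE a2@(2,4):NW a3@(5,2):N a4@(1,2):E a5@(4,2):N a6@(5,1):N a7@(3,4):NW a8@(0,1):E
t=2: a0@(2,3):NW a1@(0,0):SE a2@(1,3):NW a3@(4,2):N a4@(1,3):E a5@(3,2):N a6@(4,1):N a7@(2,3):NW a8@(0,2):E
t=3: a0@(1,2):NW a1@(1,1):SE a2@(0,2):NW a3@(3,2):N a4@(0,2):NW a5@(2,2):N a6@(3,1):N a7@(1,2):NW a8@(0,3):E
t=4: a0@(0,1):NW a1@(0,0):NW a2@(5,1):NW a3@(2,2):N a4@(5,1):NW a5@(1,2):N a6@(2,1):N a7@(0,1):NW a8@(5,2):NW
t=5: a0@(5,0):NW a1@(5,4):NW a2@(4,0):NW a3@(1,2):N a4@(4,0):NW a5@(0,2):N a6@(1,1):N a7@(5,0):NW a8@(4,1):NW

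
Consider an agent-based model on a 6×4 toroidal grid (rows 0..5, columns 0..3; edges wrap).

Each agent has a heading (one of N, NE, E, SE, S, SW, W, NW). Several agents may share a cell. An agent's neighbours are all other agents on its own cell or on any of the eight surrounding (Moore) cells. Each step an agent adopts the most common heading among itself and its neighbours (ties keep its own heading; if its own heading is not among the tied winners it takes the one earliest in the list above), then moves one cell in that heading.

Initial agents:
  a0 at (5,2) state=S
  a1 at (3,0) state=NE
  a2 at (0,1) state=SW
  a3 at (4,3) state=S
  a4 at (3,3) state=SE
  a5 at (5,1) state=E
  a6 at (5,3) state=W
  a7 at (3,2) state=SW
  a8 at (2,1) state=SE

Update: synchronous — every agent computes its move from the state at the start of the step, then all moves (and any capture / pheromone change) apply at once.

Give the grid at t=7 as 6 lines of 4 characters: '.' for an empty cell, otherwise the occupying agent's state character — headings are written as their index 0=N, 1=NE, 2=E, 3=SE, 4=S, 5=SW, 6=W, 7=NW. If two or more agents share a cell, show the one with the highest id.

t=1: a0@(0,2):S a1@(4,1):SE a2@(1,0):SW a3@(5,3):S a4@(4,0):SE a5@(5,2):E a6@(0,3):S a7@(4,3):SE a8@(3,2):SE
t=2: a0@(1,2):S a1@(5,2):SE a2@(2,3):SW a3@(0,3):S a4@(5,1):SE a5@(0,2):S a6@(1,3):S a7@(5,0):SE a8@(4,3):SE
t=3: a0@(2,2):S a1@(0,3):SE a2@(3,3):S a3@(1,3):S a4@(0,2):SE a5@(1,2):S a6@(2,3):S a7@(0,1):SE a8@(5,0):SE
t=4: a0@(3,2):S a1@(1,0):SE a2@(4,3):S a3@(2,3):S a4@(1,3):SE a5@(2,2):S a6@(3,3):S a7@(1,2):SE a8@(0,1):SE
t=5: a0@(4,2):S a1@(2,1):SE a2@(5,3):S a3@(3,3):S a4@(2,0):SE a5@(3,2):S a6@(4,3):S a7@(2,3):SE a8@(1,2):SE
t=6: a0@(5,2):S a1@(3,2):SE a2@(0,3):S a3@(4,3):S a4@(3,1):SE a5@(4,2):S a6@(5,3):S a7@(3,0):SE a8@(2,3):SE
t=7: a0@(0,2):S a1@(4,3):SE a2@(1,3):S a3@(5,3):S a4@(4,2):SE a5@(5,2):S a6@(0,3):S a7@(4,1):SE a8@(3,0):SE

..44
...4
....
3...
.333
..44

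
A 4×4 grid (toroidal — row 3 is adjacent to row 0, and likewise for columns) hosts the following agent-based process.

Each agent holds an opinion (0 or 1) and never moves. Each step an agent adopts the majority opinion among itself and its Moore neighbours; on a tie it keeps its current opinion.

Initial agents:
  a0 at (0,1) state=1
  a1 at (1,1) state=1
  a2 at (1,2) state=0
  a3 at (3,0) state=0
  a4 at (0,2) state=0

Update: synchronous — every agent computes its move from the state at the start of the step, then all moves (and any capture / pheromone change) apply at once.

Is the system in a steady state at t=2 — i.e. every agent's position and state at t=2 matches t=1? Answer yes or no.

no

t=1: a0@(0,1):0 a1@(1,1):1 a2@(1,2):0 a3@(3,0):0 a4@(0,2):0
t=2: a0@(0,1):0 a1@(1,1):0 a2@(1,2):0 a3@(3,0):0 a4@(0,2):0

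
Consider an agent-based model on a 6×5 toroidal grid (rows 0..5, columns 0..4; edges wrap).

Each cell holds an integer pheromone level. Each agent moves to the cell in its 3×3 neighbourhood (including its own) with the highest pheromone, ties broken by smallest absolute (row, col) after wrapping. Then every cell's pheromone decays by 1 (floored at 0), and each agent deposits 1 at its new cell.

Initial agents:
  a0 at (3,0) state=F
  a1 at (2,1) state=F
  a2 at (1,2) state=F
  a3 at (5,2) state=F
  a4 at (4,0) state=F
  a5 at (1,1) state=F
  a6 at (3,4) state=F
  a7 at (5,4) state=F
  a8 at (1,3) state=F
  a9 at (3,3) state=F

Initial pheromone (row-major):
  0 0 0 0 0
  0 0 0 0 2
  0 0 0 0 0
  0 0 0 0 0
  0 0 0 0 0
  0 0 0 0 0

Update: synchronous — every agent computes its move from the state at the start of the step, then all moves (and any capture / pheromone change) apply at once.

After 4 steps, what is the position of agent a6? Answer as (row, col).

(0, 0)

t=1: a0@(2,0) a1@(1,0) a2@(0,1) a3@(0,1) a4@(3,0) a5@(0,0) a6@(2,0) a7@(0,0) a8@(1,4) a9@(2,2) | pheromone: 2 2 0 0 0 / 1 0 0 0 2 / 2 0 1 0 0 / 1 0 0 0 0 / 0 0 0 0 0 / 0 0 0 0 0
t=2: a0@(1,4) a1@(0,0) a2@(0,0) a3@(0,0) a4@(2,0) a5@(0,0) a6@(1,4) a7@(0,0) a8@(0,0) a9@(2,2) | pheromone: 7 1 0 0 0 / 0 0 0 0 3 / 2 0 1 0 0 / 0 0 0 0 0 / 0 0 0 0 0 / 0 0 0 0 0
t=3: a0@(0,0) a1@(0,0) a2@(0,0) a3@(0,0) a4@(1,4) a5@(0,0) a6@(0,0) a7@(0,0) a8@(0,0) a9@(2,2) | pheromone: 14 0 0 0 0 / 0 0 0 0 3 / 1 0 1 0 0 / 0 0 0 0 0 / 0 0 0 0 0 / 0 0 0 0 0
t=4: a0@(0,0) a1@(0,0) a2@(0,0) a3@(0,0) a4@(0,0) a5@(0,0) a6@(0,0) a7@(0,0) a8@(0,0) a9@(2,2) | pheromone: 22 0 0 0 0 / 0 0 0 0 2 / 0 0 1 0 0 / 0 0 0 0 0 / 0 0 0 0 0 / 0 0 0 0 0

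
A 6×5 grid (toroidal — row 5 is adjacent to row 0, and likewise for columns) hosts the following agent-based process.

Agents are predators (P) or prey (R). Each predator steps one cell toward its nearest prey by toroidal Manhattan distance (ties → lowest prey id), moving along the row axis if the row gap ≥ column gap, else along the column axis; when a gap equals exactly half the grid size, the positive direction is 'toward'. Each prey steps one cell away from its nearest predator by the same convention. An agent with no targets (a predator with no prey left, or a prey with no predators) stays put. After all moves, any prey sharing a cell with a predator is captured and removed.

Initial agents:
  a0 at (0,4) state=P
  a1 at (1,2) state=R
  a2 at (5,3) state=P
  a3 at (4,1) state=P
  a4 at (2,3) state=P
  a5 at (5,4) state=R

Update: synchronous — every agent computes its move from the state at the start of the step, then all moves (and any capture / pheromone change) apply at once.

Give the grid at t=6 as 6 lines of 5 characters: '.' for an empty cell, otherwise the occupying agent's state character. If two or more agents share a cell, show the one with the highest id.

t=1: a0@(5,4):P a1@(0,2):R a2@(5,4):P a3@(4,0):P a4@(1,3):P a5@(4,4):R
t=2: a0@(4,4):P a1@(5,2):R a2@(4,4):P a3@(4,4):P a4@(0,3):P a5@(3,4):R
t=3: a0@(3,4):P a1@(4,2):R a2@(3,4):P a3@(3,4):P a4@(5,3):P a5@(2,4):R
t=4: a0@(2,4):P a1@(3,2):R a2@(2,4):P a3@(2,4):P a4@(4,3):P a5@(1,4):R
t=5: a0@(1,4):P a1@(2,2):R a2@(1,4):P a3@(1,4):P a4@(3,3):P a5@(0,4):R
t=6: a0@(0,4):P a1@(1,2):R a2@(0,4):P a3@(0,4):P a4@(2,3):P a5@(5,4):R

....P
..R..
...P.
.....
.....
....R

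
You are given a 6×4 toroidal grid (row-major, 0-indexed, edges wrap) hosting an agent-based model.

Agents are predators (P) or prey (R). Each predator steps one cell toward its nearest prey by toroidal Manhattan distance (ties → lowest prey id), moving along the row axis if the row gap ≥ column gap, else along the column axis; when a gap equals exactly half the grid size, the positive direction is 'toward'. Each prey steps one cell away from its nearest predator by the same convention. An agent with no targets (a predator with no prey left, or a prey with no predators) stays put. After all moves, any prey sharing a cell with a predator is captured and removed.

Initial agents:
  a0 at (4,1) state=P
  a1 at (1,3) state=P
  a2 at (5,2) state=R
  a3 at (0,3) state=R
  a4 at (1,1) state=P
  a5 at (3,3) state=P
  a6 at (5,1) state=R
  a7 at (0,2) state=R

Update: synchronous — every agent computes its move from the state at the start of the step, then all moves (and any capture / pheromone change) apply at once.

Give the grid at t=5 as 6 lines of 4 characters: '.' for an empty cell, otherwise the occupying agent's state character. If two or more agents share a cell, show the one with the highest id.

....
P..P
...P
....
....
....

t=1: a0@(5,1):P a1@(0,3):P a2@(0,2):R a3@(5,3):R a4@(0,1):P a5@(4,3):P a7@(5,2):R
t=2: a0@(5,2):P a1@(0,2):P a2@(0,1):R a3@(4,3):R a4@(0,2):P a5@(5,3):P
t=3: a0@(0,2):P a1@(0,1):P a2@(0,0):R a3@(3,3):R a4@(0,1):P a5@(4,3):P
t=4: a0@(0,3):P a1@(0,0):P a3@(2,3):R a4@(0,0):P a5@(3,3):P
t=5: a0@(1,3):P a1@(1,0):P a4@(1,0):P a5@(2,3):P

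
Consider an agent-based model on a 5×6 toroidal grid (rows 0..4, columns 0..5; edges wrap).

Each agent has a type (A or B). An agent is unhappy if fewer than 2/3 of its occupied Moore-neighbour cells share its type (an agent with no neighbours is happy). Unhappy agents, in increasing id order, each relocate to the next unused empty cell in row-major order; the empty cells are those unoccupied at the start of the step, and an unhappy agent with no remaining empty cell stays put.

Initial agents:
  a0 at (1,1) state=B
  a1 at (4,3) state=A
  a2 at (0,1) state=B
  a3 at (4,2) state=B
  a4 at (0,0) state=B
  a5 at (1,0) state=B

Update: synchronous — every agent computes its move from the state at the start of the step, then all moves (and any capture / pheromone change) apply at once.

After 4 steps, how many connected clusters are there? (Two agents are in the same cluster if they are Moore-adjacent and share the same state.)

2

t=1: a0@(1,1):B a1@(0,2):A a2@(0,1):B a3@(0,3):B a4@(0,0):B a5@(1,0):B
t=2: a0@(1,1):B a1@(0,4):A a2@(0,1):B a3@(0,5):B a4@(0,0):B a5@(1,0):B
t=3: a0@(1,1):B a1@(0,2):A a2@(0,1):B a3@(0,5):B a4@(0,0):B a5@(1,0):B
t=4: a0@(1,1):B a1@(0,3):A a2@(0,1):B a3@(0,5):B a4@(0,0):B a5@(1,0):B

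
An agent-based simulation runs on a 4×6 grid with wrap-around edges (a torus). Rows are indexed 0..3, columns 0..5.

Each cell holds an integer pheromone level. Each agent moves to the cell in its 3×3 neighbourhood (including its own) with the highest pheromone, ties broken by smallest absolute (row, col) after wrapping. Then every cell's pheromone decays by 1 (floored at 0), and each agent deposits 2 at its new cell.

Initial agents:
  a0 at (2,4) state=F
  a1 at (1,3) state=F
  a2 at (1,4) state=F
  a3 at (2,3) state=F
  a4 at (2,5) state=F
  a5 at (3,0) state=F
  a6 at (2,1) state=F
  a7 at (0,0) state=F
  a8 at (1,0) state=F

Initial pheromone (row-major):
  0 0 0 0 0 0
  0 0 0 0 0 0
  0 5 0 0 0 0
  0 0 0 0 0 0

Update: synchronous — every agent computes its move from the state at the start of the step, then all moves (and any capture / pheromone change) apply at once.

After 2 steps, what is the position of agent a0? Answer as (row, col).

t=1: a0@(1,3) a1@(0,2) a2@(0,3) a3@(1,2) a4@(1,0) a5@(2,1) a6@(2,1) a7@(0,0) a8@(2,1) | pheromone: 2 0 2 2 0 0 / 2 0 2 2 0 0 / 0 10 0 0 0 0 / 0 0 0 0 0 0
t=2: a0@(0,2) a1@(0,2) a2@(0,2) a3@(2,1) a4@(2,1) a5@(2,1) a6@(2,1) a7@(0,0) a8@(2,1) | pheromone: 3 0 7 1 0 0 / 1 0 1 1 0 0 / 0 19 0 0 0 0 / 0 0 0 0 0 0

(0, 2)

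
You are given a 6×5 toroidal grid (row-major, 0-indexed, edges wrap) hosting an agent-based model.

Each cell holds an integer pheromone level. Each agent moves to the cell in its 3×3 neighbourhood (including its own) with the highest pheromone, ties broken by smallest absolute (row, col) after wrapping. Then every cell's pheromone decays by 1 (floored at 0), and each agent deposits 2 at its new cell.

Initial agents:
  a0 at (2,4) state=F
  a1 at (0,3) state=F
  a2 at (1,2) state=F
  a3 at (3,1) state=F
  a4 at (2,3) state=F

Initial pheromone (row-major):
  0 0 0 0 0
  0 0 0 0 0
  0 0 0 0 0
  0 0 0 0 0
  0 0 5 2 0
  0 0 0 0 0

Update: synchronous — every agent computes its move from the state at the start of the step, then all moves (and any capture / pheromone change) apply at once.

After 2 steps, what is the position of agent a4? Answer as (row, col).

(0, 1)

t=1: a0@(1,0) a1@(0,2) a2@(0,1) a3@(4,2) a4@(1,2) | pheromone: 0 2 2 0 0 / 2 0 2 0 0 / 0 0 0 0 0 / 0 0 0 0 0 / 0 0 6 1 0 / 0 0 0 0 0
t=2: a0@(0,1) a1@(0,1) a2@(0,1) a3@(4,2) a4@(0,1) | pheromone: 0 9 1 0 0 / 1 0 1 0 0 / 0 0 0 0 0 / 0 0 0 0 0 / 0 0 7 0 0 / 0 0 0 0 0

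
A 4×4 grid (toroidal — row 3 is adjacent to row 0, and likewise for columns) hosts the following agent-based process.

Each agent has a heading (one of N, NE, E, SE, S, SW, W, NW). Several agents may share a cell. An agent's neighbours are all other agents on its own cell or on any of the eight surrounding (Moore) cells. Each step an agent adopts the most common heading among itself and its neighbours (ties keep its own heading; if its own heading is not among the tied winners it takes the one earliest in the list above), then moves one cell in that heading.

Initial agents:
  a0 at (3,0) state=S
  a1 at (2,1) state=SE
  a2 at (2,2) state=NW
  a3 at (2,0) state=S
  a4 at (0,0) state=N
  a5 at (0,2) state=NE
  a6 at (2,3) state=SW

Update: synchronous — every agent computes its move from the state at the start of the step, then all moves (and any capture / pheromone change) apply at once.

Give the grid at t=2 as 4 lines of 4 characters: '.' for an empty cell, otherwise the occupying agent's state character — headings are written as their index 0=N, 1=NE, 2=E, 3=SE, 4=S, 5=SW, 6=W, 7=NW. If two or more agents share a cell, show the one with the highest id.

t=1: a0@(0,0):S a1@(3,1):S a2@(1,1):NW a3@(3,0):S a4@(3,0):N a5@(3,3):NE a6@(3,3):S
t=2: a0@(1,0):S a1@(0,1):S a2@(0,0):NW a3@(0,0):S a4@(0,0):S a5@(0,3):S a6@(0,3):S

44.4
4...
....
....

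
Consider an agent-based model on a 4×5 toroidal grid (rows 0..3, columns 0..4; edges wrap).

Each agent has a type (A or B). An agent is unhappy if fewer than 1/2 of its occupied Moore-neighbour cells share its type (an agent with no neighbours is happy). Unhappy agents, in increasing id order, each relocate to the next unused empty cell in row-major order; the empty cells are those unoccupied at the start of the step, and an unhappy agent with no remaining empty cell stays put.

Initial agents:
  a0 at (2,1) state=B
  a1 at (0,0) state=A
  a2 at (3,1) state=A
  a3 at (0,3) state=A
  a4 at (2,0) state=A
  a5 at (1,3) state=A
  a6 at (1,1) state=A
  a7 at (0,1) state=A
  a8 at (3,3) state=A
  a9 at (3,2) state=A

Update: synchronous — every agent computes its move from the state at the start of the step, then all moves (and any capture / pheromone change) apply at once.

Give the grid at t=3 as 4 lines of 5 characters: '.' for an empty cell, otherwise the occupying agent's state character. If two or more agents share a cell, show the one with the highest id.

t=1: a0@(0,2):B a1@(0,0):A a2@(3,1):A a3@(0,3):A a4@(2,0):A a5@(1,3):A a6@(1,1):A a7@(0,1):A a8@(3,3):A a9@(3,2):A
t=2: a0@(0,4):B a1@(0,0):A a2@(3,1):A a3@(0,3):A a4@(2,0):A a5@(1,3):A a6@(1,1):A a7@(0,1):A a8@(3,3):A a9@(3,2):A
t=3: a0@(0,2):B a1@(0,0):A a2@(3,1):A a3@(0,3):A a4@(2,0):A a5@(1,3):A a6@(1,1):A a7@(0,1):A a8@(3,3):A a9@(3,2):A

AABA.
.A.A.
A....
.AAA.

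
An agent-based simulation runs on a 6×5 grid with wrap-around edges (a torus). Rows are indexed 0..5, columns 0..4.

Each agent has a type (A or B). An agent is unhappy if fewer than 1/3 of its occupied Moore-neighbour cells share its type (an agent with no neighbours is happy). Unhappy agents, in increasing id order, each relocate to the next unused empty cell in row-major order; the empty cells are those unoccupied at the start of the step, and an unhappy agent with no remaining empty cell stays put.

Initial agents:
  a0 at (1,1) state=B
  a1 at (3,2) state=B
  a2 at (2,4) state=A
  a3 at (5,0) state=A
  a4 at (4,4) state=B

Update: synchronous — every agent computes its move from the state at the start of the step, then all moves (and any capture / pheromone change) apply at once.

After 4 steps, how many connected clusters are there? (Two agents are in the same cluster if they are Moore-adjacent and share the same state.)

4

t=1: a0@(1,1):B a1@(3,2):B a2@(2,4):A a3@(0,0):A a4@(0,1):B
t=2: a0@(1,1):B a1@(3,2):B a2@(2,4):A a3@(0,2):A a4@(0,1):B
t=3: a0@(1,1):B a1@(3,2):B a2@(2,4):A a3@(0,0):A a4@(0,1):B
t=4: a0@(1,1):B a1@(3,2):B a2@(2,4):A a3@(0,2):A a4@(0,1):B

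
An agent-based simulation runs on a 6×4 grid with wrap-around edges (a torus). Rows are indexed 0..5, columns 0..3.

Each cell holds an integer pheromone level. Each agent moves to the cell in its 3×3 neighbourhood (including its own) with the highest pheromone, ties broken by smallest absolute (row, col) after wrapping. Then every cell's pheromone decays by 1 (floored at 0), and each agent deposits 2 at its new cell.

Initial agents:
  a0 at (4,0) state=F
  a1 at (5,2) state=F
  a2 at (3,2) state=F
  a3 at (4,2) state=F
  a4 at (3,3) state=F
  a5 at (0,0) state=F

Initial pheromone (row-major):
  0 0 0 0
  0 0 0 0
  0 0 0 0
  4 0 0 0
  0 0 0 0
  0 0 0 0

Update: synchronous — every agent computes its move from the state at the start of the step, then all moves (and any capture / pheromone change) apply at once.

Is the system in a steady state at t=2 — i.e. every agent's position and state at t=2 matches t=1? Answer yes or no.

no

t=1: a0@(3,0) a1@(0,1) a2@(2,1) a3@(3,1) a4@(3,0) a5@(0,0) | pheromone: 2 2 0 0 / 0 0 0 0 / 0 2 0 0 / 7 2 0 0 / 0 0 0 0 / 0 0 0 0
t=2: a0@(3,0) a1@(0,0) a2@(3,0) a3@(3,0) a4@(3,0) a5@(0,0) | pheromone: 5 1 0 0 / 0 0 0 0 / 0 1 0 0 / 14 1 0 0 / 0 0 0 0 / 0 0 0 0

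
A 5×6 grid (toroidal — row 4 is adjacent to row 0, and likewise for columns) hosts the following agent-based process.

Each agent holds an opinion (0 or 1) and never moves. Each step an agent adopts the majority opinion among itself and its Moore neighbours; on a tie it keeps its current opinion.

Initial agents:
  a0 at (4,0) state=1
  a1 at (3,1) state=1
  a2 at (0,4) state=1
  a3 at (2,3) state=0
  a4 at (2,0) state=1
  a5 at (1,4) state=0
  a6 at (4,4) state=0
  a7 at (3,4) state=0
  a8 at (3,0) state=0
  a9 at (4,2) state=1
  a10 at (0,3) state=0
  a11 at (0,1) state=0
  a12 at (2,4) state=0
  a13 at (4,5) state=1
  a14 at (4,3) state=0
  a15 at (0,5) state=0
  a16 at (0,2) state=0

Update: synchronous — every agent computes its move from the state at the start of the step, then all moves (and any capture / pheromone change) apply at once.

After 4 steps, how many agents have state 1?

t=1: a0@(4,0):1 a1@(3,1):1 a2@(0,4):0 a3@(2,3):0 a4@(2,0):1 a5@(1,4):0 a6@(4,4):0 a7@(3,4):0 a8@(3,0):1 a9@(4,2):0 a10@(0,3):0 a11@(0,1):0 a12@(2,4):0 a13@(4,5):0 a14@(4,3):0 a15@(0,5):0 a16@(0,2):0
t=2: (unchanged — steady state)

4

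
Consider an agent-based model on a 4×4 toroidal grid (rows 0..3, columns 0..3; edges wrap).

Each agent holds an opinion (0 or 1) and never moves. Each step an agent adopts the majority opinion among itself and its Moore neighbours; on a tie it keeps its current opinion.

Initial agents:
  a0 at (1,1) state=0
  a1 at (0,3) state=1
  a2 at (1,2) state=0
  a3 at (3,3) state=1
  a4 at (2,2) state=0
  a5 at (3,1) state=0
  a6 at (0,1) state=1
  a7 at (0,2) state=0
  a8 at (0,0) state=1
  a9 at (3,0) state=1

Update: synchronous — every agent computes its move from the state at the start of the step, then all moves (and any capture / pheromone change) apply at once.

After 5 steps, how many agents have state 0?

6

t=1: a0@(1,1):0 a1@(0,3):1 a2@(1,2):0 a3@(3,3):1 a4@(2,2):0 a5@(3,1):0 a6@(0,1):0 a7@(0,2):0 a8@(0,0):1 a9@(3,0):1
t=2: (unchanged — steady state)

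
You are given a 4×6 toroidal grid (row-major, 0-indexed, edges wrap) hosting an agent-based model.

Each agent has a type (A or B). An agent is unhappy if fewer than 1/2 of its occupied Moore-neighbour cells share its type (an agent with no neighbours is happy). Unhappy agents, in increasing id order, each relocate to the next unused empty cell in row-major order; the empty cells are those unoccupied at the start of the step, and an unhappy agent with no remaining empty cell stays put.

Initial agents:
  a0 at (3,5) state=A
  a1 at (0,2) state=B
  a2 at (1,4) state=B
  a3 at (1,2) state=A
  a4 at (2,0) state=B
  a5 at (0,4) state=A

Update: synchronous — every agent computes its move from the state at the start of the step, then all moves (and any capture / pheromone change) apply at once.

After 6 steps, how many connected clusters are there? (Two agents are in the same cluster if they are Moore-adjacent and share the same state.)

2

t=1: a0@(3,5):A a1@(0,0):B a2@(0,1):B a3@(0,3):A a4@(0,5):B a5@(0,4):A
t=2: a0@(0,2):A a1@(0,0):B a2@(0,1):B a3@(0,3):A a4@(1,0):B a5@(0,4):A
t=3: (unchanged — steady state)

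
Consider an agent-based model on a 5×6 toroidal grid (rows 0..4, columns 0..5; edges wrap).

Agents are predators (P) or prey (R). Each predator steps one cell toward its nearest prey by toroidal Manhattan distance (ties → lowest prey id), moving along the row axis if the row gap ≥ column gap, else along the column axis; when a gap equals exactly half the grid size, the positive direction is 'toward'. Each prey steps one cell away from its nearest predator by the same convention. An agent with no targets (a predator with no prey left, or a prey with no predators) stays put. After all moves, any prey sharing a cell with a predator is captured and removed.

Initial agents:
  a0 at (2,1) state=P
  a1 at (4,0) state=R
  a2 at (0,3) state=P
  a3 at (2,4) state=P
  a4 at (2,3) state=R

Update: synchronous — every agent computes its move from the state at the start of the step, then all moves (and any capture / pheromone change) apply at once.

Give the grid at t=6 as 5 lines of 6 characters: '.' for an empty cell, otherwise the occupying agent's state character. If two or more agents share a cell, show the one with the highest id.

t=1: a0@(2,2):P a1@(0,0):R a2@(1,3):P a3@(2,3):P
t=2: a0@(1,2):P a1@(4,0):R a2@(1,4):P a3@(2,4):P
t=3: a0@(0,2):P a1@(3,0):R a2@(0,4):P a3@(3,4):P
t=4: a0@(4,2):P a1@(3,1):R a2@(4,4):P a3@(3,5):P
t=5: a0@(3,2):P a1@(2,1):R a2@(4,5):P a3@(3,0):P
t=6: a0@(2,2):P a1@(1,1):R a2@(3,5):P a3@(2,0):P

......
.R....
P.P...
.....P
......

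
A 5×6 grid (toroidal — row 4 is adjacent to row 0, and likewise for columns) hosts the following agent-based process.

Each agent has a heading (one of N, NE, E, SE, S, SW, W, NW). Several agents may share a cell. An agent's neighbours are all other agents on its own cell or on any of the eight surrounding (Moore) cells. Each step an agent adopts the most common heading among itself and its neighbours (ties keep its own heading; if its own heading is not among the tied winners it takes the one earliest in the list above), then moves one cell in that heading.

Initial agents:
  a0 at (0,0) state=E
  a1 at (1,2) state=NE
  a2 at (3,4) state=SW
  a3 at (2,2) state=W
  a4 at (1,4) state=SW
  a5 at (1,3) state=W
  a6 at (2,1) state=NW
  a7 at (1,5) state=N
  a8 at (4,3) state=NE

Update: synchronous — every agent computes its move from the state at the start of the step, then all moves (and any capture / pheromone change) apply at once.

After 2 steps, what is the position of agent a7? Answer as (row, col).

t=1: a0@(0,1):E a1@(1,1):W a2@(4,3):SW a3@(2,1):W a4@(2,3):SW a5@(1,2):W a6@(1,0):NW a7@(0,5):N a8@(3,4):NE
t=2: a0@(0,0):W a1@(1,0):W a2@(0,2):SW a3@(2,0):W a4@(3,2):SW a5@(1,1):W a6@(1,5):W a7@(4,5):N a8@(4,3):SW

(4, 5)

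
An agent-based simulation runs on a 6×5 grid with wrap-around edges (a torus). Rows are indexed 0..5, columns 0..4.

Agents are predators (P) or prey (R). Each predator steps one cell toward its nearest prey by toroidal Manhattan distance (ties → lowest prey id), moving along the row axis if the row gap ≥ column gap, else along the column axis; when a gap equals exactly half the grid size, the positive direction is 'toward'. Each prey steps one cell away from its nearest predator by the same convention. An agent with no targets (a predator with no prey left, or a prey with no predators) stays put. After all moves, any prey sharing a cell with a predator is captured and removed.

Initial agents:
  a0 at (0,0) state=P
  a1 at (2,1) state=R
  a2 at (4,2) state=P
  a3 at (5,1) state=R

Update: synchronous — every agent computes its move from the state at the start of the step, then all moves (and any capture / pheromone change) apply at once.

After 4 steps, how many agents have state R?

2

t=1: a0@(5,0):P a1@(3,1):R a2@(5,2):P a3@(4,1):R
t=2: a0@(4,0):P a1@(2,1):R a2@(4,2):P a3@(3,1):R
t=3: a0@(3,0):P a1@(1,1):R a2@(3,2):P a3@(2,1):R
t=4: a0@(2,0):P a1@(0,1):R a2@(2,2):P a3@(1,1):R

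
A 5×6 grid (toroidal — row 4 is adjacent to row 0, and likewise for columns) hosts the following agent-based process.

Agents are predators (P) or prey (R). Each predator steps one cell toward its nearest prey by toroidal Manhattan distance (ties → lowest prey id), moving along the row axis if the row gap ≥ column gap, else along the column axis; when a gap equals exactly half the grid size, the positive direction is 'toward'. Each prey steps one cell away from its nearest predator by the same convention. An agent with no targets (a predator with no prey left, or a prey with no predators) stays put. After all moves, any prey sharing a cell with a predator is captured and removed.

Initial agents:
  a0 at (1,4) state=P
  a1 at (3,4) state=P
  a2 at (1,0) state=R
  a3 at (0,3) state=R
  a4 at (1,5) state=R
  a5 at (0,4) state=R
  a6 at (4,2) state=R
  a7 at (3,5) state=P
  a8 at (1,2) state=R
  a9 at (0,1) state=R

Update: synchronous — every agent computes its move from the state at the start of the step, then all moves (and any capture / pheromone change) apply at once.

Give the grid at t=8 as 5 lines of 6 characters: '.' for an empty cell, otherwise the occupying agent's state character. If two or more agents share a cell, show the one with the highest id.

......
PRR..P
......
......
..RP..

t=1: a0@(1,5):P a1@(4,4):P a2@(1,1):R a3@(4,3):R a4@(1,0):R a6@(4,1):R a7@(2,5):P a8@(1,1):R a9@(0,0):R
t=2: a0@(1,0):P a1@(4,3):P a2@(1,2):R a3@(4,2):R a4@(1,1):R a6@(4,0):R a7@(1,5):P a8@(1,2):R a9@(4,0):R
t=3: a0@(1,1):P a1@(4,2):P a2@(1,3):R a3@(4,1):R a4@(1,2):R a6@(3,0):R a7@(1,0):P a8@(1,3):R a9@(3,0):R
t=4: a0@(1,2):P a1@(4,1):P a2@(1,4):R a3@(4,0):R a4@(1,3):R a6@(4,0):R a7@(1,1):P a8@(1,4):R a9@(4,0):R
t=5: a0@(1,3):P a1@(4,0):P a2@(1,5):R a3@(4,5):R a4@(1,4):R a6@(4,5):R a7@(1,2):P a8@(1,5):R a9@(4,5):R
t=6: a0@(1,4):P a1@(4,5):P a2@(1,0):R a3@(4,4):R a4@(1,5):R a6@(4,4):R a7@(1,3):P a8@(1,0):R a9@(4,4):R
t=7: a0@(1,5):P a1@(4,4):P a2@(1,1):R a3@(4,3):R a4@(1,0):R a6@(4,3):R a7@(1,4):P a8@(1,1):R a9@(4,3):R
t=8: a0@(1,0):P a1@(4,3):P a2@(1,2):R a3@(4,2):R a4@(1,1):R a6@(4,2):R a7@(1,5):P a8@(1,2):R a9@(4,2):R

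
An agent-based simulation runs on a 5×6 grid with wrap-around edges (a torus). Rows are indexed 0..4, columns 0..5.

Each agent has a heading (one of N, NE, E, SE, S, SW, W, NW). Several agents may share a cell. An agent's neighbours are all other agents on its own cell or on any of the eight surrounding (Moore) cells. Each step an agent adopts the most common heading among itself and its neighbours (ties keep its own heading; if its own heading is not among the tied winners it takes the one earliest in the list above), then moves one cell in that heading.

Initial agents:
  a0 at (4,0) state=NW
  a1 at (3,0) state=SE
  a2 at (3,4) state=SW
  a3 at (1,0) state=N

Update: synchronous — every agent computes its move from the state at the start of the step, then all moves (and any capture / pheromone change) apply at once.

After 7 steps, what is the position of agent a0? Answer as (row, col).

t=1: a0@(3,5):NW a1@(4,1):SE a2@(4,3):SW a3@(0,0):N
t=2: a0@(2,4):NW a1@(0,2):SE a2@(0,2):SW a3@(4,0):N
t=3: a0@(1,3):NW a1@(1,3):SE a2@(1,1):SW a3@(3,0):N
t=4: a0@(0,2):NW a1@(2,4):SE a2@(2,0):SW a3@(2,0):N
t=5: a0@(4,1):NW a1@(3,5):SE a2@(3,5):SW a3@(1,0):N
t=6: a0@(3,0):NW a1@(4,0):SE a2@(4,4):SW a3@(0,0):N
t=7: a0@(2,5):NW a1@(0,1):SE a2@(0,3):SW a3@(4,0):N

(2, 5)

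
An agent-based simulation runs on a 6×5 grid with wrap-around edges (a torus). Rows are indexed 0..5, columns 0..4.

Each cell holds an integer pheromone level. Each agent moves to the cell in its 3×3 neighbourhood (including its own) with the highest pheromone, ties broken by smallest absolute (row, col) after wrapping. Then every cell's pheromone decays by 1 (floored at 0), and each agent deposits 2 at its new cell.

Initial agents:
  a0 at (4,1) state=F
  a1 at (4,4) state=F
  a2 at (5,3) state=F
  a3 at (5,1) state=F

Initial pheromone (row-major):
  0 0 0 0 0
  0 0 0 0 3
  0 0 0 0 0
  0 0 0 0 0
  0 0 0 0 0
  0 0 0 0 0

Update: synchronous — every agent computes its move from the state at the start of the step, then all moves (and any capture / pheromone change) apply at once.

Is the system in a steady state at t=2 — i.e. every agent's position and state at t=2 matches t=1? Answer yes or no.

yes

t=1: a0@(3,0) a1@(3,0) a2@(0,2) a3@(0,0) | pheromone: 2 0 2 0 0 / 0 0 0 0 2 / 0 0 0 0 0 / 4 0 0 0 0 / 0 0 0 0 0 / 0 0 0 0 0
t=2: a0@(3,0) a1@(3,0) a2@(0,2) a3@(0,0) | pheromone: 3 0 3 0 0 / 0 0 0 0 1 / 0 0 0 0 0 / 7 0 0 0 0 / 0 0 0 0 0 / 0 0 0 0 0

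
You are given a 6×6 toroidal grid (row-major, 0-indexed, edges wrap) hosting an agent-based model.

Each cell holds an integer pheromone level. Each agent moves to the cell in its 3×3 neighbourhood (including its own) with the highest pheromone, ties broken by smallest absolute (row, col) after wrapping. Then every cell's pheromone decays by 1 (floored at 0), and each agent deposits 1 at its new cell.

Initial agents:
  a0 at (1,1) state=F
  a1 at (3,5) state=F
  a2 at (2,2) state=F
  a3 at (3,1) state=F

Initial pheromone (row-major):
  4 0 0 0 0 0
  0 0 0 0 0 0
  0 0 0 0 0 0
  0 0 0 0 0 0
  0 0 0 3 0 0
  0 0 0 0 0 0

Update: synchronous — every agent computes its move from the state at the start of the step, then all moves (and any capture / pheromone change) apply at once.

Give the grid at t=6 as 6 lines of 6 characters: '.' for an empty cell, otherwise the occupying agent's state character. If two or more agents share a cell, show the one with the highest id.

t=1: a0@(0,0) a1@(2,0) a2@(1,1) a3@(2,0) | pheromone: 4 0 0 0 0 0 / 0 1 0 0 0 0 / 2 0 0 0 0 0 / 0 0 0 0 0 0 / 0 0 0 2 0 0 / 0 0 0 0 0 0
t=2: a0@(0,0) a1@(2,0) a2@(0,0) a3@(2,0) | pheromone: 5 0 0 0 0 0 / 0 0 0 0 0 0 / 3 0 0 0 0 0 / 0 0 0 0 0 0 / 0 0 0 1 0 0 / 0 0 0 0 0 0
t=3: a0@(0,0) a1@(2,0) a2@(0,0) a3@(2,0) | pheromone: 6 0 0 0 0 0 / 0 0 0 0 0 0 / 4 0 0 0 0 0 / 0 0 0 0 0 0 / 0 0 0 0 0 0 / 0 0 0 0 0 0
t=4: a0@(0,0) a1@(2,0) a2@(0,0) a3@(2,0) | pheromone: 7 0 0 0 0 0 / 0 0 0 0 0 0 / 5 0 0 0 0 0 / 0 0 0 0 0 0 / 0 0 0 0 0 0 / 0 0 0 0 0 0
t=5: a0@(0,0) a1@(2,0) a2@(0,0) a3@(2,0) | pheromone: 8 0 0 0 0 0 / 0 0 0 0 0 0 / 6 0 0 0 0 0 / 0 0 0 0 0 0 / 0 0 0 0 0 0 / 0 0 0 0 0 0
t=6: a0@(0,0) a1@(2,0) a2@(0,0) a3@(2,0) | pheromone: 9 0 0 0 0 0 / 0 0 0 0 0 0 / 7 0 0 0 0 0 / 0 0 0 0 0 0 / 0 0 0 0 0 0 / 0 0 0 0 0 0

F.....
......
F.....
......
......
......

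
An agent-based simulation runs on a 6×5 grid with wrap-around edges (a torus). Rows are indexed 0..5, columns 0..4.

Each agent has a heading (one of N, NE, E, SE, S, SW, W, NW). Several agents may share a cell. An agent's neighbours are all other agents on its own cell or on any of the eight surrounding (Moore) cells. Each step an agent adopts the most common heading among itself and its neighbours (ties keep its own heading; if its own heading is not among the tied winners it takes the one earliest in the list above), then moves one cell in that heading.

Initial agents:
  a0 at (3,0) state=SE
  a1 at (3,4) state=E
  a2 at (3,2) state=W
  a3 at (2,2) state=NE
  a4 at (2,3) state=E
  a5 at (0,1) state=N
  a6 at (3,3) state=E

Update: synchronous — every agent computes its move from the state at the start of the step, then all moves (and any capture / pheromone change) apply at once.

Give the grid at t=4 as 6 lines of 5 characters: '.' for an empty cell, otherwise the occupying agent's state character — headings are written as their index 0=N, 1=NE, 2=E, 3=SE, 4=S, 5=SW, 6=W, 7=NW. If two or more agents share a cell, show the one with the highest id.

.....
....3
.22..
.222.
...2.
.....

t=1: a0@(4,1):SE a1@(3,0):E a2@(3,3):E a3@(2,3):E a4@(2,4):E a5@(5,1):N a6@(3,4):E
t=2: a0@(5,2):SE a1@(3,1):E a2@(3,4):E a3@(2,4):E a4@(2,0):E a5@(4,1):N a6@(3,0):E
t=3: a0@(0,3):SE a1@(3,2):E a2@(3,0):E a3@(2,0):E a4@(2,1):E a5@(4,2):E a6@(3,1):E
t=4: a0@(1,4):SE a1@(3,3):E a2@(3,1):E a3@(2,1):E a4@(2,2):E a5@(4,3):E a6@(3,2):E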